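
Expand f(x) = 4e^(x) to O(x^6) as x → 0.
4 + 4*x + 2*x**2 + 2*x**3/3 + x**4/6 + x**5/30 + O(x**6)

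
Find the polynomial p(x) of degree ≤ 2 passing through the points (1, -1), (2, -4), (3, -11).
-2*x**2 + 3*x - 2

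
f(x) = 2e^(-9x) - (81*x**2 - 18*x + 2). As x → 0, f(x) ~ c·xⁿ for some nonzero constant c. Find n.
3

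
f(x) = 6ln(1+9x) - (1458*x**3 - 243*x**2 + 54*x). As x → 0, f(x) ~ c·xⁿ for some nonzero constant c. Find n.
4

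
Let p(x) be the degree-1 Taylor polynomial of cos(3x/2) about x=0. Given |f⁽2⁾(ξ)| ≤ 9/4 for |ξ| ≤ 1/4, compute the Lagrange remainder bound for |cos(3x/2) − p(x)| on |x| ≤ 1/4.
9/128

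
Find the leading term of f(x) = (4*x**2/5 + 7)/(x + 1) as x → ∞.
4*x/5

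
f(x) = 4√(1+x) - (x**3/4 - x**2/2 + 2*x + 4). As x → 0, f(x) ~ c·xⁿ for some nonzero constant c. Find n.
4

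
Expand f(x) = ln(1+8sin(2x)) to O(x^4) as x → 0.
16*x - 128*x**2 + 4064*x**3/3 + O(x**4)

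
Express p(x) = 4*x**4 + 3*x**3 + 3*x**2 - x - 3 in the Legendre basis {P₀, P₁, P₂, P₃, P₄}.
(-6/5)P₀ + (4/5)P₁ + (30/7)P₂ + (6/5)P₃ + (32/35)P₄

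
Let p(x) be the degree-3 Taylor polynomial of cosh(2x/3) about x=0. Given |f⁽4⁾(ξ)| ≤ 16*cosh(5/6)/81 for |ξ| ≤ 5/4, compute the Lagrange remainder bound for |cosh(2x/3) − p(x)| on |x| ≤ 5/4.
625*cosh(5/6)/31104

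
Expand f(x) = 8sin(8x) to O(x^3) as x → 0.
64*x + O(x**3)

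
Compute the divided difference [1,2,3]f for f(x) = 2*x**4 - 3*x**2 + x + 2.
47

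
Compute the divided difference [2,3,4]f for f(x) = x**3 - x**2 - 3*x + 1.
8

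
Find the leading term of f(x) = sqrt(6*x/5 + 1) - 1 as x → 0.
3*x/5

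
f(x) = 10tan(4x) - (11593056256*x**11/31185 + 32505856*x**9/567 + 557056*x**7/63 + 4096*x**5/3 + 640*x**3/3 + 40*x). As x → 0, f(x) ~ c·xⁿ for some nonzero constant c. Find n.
13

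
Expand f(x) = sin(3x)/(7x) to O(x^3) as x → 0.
3/7 - 9*x**2/14 + O(x**3)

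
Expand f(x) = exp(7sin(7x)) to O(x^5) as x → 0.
1 + 49*x + 2401*x**2/2 + 19208*x**3 + 1764735*x**4/8 + O(x**5)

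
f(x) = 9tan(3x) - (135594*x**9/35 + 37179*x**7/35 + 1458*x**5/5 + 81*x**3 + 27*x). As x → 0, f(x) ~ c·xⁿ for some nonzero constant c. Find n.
11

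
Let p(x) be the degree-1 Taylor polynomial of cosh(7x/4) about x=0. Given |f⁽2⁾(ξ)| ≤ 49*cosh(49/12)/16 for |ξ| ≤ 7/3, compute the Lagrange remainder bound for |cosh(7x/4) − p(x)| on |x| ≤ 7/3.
2401*cosh(49/12)/288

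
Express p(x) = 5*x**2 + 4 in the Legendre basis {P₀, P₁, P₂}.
(17/3)P₀ + (10/3)P₂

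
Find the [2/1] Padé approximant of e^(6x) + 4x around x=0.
(-2*x**2 + 8*x + 1)/(1 - 2*x)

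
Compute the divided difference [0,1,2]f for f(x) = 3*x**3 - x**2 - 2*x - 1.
8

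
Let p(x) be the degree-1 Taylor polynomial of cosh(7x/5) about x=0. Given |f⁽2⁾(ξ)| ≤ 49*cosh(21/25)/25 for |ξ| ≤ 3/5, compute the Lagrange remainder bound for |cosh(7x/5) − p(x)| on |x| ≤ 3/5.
441*cosh(21/25)/1250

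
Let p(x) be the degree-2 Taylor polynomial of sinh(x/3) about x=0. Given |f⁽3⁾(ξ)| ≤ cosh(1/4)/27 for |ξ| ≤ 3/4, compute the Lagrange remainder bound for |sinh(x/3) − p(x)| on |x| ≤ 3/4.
cosh(1/4)/384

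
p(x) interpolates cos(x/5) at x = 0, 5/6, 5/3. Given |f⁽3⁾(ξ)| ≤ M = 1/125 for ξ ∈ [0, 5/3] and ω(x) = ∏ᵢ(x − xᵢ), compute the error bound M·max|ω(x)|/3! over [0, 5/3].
sqrt(3)/5832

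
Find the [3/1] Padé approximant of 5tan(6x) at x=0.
360*x**3 + 30*x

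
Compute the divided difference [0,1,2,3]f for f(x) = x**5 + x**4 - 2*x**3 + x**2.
29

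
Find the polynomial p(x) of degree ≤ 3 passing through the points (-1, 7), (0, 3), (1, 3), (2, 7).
2*x**2 - 2*x + 3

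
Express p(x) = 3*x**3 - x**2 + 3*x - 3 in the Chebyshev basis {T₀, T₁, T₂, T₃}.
(-7/2)T₀ + (21/4)T₁ + (-1/2)T₂ + (3/4)T₃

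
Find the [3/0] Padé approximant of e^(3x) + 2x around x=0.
9*x**3/2 + 9*x**2/2 + 5*x + 1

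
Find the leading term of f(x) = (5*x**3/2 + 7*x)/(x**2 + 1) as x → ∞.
5*x/2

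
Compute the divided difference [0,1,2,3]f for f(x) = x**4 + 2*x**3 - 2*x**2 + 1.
8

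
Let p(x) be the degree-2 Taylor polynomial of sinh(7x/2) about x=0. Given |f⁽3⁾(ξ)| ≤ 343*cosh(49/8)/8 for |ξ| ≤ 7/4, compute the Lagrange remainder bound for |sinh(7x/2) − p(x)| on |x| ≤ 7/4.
117649*cosh(49/8)/3072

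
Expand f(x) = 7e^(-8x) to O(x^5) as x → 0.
7 - 56*x + 224*x**2 - 1792*x**3/3 + 3584*x**4/3 + O(x**5)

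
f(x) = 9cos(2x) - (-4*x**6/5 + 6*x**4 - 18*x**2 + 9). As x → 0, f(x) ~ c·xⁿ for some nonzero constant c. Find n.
8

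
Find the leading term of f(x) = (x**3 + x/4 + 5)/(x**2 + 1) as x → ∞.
x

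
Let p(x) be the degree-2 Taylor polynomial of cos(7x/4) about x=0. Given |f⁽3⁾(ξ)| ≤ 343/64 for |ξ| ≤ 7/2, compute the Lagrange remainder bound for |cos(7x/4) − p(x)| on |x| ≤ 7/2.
117649/3072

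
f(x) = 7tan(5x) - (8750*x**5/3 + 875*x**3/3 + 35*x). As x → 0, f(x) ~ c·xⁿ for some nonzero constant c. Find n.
7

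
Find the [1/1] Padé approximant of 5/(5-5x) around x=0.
1/(1 - x)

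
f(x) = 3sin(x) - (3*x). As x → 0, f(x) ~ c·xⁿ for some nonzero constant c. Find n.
3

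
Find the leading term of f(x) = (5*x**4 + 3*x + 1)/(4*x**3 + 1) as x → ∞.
5*x/4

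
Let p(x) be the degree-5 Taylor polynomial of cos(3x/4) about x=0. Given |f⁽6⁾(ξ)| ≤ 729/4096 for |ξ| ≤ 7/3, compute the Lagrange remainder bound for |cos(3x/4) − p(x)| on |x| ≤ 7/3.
117649/2949120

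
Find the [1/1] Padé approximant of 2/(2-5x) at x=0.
1/(1 - 5*x/2)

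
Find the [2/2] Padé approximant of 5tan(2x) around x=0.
10*x/(1 - 4*x**2/3)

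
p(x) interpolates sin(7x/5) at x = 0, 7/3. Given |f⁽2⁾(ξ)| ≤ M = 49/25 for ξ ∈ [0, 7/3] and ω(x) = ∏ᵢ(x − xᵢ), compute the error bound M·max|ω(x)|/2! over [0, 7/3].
2401/1800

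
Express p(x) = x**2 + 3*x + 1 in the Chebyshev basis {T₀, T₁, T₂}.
(3/2)T₀ + (3)T₁ + (1/2)T₂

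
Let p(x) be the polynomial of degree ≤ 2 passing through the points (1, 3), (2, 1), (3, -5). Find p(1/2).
5/2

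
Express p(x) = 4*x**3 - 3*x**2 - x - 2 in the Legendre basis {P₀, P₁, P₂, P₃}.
(-3)P₀ + (7/5)P₁ + (-2)P₂ + (8/5)P₃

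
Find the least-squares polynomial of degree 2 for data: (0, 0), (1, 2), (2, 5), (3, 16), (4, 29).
2/7 + (-48/35)x + (15/7)x²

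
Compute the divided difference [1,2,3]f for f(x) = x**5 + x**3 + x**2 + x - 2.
97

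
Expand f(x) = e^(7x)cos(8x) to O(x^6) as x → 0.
1 + 7*x - 15*x**2/2 - 1001*x**3/6 - 12319*x**4/24 - 59353*x**5/120 + O(x**6)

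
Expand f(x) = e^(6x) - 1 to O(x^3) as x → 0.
6*x + 18*x**2 + O(x**3)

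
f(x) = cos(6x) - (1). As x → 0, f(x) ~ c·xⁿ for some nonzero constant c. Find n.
2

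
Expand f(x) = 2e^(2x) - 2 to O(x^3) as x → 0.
4*x + 4*x**2 + O(x**3)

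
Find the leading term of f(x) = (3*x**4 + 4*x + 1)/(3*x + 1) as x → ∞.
x**3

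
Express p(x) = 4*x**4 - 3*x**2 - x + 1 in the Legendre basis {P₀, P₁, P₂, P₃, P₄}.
(4/5)P₀ - P₁ + (2/7)P₂ + (32/35)P₄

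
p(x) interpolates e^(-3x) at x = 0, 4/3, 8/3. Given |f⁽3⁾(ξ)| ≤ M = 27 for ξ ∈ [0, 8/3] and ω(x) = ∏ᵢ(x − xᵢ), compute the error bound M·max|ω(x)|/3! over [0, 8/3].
64*sqrt(3)/27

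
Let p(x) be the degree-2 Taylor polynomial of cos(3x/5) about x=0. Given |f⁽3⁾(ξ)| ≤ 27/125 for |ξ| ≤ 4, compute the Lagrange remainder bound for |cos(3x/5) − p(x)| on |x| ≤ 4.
288/125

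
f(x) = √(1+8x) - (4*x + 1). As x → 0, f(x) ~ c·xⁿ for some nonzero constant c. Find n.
2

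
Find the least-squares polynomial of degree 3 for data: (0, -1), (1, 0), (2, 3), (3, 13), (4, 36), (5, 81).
-143/126 + (353/108)x + (-715/252)x² + (59/54)x³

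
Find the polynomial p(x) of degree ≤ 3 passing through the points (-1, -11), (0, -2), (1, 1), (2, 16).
3*x**3 - 3*x**2 + 3*x - 2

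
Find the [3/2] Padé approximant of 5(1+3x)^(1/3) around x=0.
(7*x**3/3 + 21*x**2 + 21*x + 5)/(2*x**2 + 16*x/5 + 1)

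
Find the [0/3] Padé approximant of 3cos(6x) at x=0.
3/(18*x**2 + 1)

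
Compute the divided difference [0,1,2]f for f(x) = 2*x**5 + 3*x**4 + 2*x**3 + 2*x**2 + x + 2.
59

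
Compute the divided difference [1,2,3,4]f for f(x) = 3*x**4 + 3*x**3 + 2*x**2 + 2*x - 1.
33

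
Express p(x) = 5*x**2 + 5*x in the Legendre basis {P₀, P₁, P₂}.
(5/3)P₀ + (5)P₁ + (10/3)P₂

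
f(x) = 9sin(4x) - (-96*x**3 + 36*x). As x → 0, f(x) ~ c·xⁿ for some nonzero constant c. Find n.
5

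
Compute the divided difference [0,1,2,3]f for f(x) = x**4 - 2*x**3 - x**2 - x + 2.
4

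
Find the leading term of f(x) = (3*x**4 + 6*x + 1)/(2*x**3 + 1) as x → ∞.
3*x/2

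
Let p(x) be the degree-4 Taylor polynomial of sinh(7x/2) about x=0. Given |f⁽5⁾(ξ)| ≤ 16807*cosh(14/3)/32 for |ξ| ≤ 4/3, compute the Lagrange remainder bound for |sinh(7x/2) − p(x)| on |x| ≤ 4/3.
67228*cosh(14/3)/3645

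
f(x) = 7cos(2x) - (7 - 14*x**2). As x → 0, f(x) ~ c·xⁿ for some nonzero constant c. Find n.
4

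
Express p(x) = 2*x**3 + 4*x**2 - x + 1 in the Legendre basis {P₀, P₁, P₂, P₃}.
(7/3)P₀ + (1/5)P₁ + (8/3)P₂ + (4/5)P₃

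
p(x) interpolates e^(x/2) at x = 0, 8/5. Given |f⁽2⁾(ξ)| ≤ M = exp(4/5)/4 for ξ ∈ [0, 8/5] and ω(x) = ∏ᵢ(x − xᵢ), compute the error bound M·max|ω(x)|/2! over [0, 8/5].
2*exp(4/5)/25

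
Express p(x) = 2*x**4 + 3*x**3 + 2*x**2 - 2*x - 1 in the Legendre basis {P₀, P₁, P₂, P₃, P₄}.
(1/15)P₀ + (-1/5)P₁ + (52/21)P₂ + (6/5)P₃ + (16/35)P₄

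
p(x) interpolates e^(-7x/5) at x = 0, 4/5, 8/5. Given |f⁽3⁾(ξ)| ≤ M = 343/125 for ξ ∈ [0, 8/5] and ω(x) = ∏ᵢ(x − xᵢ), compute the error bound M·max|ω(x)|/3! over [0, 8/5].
21952*sqrt(3)/421875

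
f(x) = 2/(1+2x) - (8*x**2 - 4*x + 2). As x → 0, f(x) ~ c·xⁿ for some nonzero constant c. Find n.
3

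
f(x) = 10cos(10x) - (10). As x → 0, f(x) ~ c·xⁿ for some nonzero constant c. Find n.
2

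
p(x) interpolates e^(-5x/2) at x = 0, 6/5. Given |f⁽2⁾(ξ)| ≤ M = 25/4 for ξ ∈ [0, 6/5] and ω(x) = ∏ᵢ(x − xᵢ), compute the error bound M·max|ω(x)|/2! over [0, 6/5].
9/8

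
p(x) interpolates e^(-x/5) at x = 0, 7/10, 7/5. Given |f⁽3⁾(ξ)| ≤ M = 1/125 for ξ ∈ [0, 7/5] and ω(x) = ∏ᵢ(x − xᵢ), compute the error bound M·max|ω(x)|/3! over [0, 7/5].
343*sqrt(3)/3375000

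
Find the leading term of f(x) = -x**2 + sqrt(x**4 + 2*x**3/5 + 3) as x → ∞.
x/5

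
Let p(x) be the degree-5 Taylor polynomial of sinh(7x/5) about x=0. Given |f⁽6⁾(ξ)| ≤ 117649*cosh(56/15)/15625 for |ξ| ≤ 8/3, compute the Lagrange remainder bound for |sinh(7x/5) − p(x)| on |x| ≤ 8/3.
1927561216*cosh(56/15)/512578125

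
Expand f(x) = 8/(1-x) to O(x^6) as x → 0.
8 + 8*x + 8*x**2 + 8*x**3 + 8*x**4 + 8*x**5 + O(x**6)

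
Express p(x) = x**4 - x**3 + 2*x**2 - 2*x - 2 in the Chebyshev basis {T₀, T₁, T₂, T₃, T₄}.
(-5/8)T₀ + (-11/4)T₁ + (3/2)T₂ + (-1/4)T₃ + (1/8)T₄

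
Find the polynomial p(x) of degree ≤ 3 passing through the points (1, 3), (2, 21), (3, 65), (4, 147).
2*x**3 + x**2 + x - 1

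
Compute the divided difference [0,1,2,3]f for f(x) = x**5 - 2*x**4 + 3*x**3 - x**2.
16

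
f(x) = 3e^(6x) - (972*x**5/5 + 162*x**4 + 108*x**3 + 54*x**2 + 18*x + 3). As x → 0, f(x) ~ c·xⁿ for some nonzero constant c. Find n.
6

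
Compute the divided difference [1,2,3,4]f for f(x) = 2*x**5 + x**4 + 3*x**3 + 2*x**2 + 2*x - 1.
143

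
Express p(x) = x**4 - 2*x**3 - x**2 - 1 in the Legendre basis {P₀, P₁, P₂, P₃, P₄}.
(-17/15)P₀ + (-6/5)P₁ + (-2/21)P₂ + (-4/5)P₃ + (8/35)P₄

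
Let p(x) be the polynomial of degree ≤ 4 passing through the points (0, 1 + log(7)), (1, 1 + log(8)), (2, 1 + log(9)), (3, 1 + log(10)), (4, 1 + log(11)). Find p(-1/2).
1 + log(11907*11**(35/128)*2**(3/4)*3**(29/32)*5**(19/32)*7**(59/128)/102400)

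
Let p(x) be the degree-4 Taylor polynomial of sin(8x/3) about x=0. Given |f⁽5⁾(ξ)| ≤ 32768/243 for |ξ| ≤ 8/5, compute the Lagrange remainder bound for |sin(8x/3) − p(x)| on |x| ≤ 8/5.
134217728/11390625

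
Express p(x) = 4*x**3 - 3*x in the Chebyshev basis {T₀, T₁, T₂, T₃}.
T₃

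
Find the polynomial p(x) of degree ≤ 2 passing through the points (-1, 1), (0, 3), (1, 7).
x**2 + 3*x + 3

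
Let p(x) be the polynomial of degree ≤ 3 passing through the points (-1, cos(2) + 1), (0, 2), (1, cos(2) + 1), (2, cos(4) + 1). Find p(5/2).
35*cos(4)/16 - 5*cos(2)/2 + 37/16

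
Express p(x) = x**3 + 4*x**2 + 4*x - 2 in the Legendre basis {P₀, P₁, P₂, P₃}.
(-2/3)P₀ + (23/5)P₁ + (8/3)P₂ + (2/5)P₃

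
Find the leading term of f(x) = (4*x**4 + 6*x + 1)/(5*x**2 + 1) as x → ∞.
4*x**2/5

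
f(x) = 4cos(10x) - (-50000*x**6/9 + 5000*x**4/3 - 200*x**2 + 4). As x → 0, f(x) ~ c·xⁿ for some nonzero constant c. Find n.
8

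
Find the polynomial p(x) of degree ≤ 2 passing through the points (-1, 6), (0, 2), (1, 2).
2*x**2 - 2*x + 2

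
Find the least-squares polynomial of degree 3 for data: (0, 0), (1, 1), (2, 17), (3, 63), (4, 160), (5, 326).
-1/7 + (7/6)x + (-73/28)x² + (37/12)x³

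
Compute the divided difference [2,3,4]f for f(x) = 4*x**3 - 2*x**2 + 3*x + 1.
34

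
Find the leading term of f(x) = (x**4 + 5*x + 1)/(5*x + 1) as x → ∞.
x**3/5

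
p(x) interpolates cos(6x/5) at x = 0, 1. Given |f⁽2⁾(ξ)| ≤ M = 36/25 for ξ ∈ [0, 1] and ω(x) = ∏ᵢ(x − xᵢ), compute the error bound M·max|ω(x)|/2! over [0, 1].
9/50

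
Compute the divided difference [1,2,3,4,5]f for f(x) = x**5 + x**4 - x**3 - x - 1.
16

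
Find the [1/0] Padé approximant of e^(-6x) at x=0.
1 - 6*x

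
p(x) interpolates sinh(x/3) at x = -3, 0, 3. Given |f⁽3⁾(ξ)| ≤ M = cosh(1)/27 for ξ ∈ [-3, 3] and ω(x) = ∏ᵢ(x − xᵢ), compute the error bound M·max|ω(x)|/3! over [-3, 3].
sqrt(3)*cosh(1)/27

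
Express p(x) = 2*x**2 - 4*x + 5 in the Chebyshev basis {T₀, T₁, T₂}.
(6)T₀ + (-4)T₁ + T₂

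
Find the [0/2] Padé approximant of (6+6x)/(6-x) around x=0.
1/(7*x**2/6 - 7*x/6 + 1)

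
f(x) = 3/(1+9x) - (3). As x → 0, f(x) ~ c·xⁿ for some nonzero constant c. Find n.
1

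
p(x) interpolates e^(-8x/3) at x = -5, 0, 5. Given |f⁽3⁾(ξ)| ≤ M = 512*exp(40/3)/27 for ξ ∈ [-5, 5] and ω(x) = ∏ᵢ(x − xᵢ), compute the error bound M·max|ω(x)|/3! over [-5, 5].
64000*sqrt(3)*exp(40/3)/729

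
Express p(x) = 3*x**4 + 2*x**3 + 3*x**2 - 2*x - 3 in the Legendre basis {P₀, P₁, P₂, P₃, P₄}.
(-7/5)P₀ + (-4/5)P₁ + (26/7)P₂ + (4/5)P₃ + (24/35)P₄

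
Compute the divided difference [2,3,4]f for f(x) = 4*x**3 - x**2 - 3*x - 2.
35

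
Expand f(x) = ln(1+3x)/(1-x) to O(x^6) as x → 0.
3*x - 3*x**2/2 + 15*x**3/2 - 51*x**4/4 + 717*x**5/20 + O(x**6)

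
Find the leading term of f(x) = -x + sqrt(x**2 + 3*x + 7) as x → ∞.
3/2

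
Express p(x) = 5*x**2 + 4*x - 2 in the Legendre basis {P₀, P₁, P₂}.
(-1/3)P₀ + (4)P₁ + (10/3)P₂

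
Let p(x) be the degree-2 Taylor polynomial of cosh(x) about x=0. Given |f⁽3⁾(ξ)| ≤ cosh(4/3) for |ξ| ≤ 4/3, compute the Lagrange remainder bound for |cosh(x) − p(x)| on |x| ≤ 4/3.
32*cosh(4/3)/81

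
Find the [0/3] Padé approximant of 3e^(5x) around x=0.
3/(-125*x**3/6 + 25*x**2/2 - 5*x + 1)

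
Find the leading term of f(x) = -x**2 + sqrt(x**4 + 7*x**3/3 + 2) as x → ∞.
7*x/6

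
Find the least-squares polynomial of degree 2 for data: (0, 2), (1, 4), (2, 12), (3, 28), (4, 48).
66/35 + (-34/35)x + (22/7)x²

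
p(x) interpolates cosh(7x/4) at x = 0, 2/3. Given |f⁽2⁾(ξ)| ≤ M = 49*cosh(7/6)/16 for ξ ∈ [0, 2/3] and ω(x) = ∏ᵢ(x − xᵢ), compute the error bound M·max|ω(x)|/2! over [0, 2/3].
49*cosh(7/6)/288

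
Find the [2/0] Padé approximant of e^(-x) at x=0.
x**2/2 - x + 1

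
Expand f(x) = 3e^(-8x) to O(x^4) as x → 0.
3 - 24*x + 96*x**2 - 256*x**3 + O(x**4)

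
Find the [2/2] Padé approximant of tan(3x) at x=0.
3*x/(1 - 3*x**2)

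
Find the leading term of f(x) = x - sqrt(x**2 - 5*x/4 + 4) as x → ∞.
5/8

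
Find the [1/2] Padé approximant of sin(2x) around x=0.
2*x/(2*x**2/3 + 1)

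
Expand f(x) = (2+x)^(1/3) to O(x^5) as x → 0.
2**(1/3) + 2**(1/3)*x/6 - 2**(1/3)*x**2/36 + 5*2**(1/3)*x**3/648 - 5*2**(1/3)*x**4/1944 + O(x**5)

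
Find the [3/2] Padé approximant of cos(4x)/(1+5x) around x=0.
(2200*x**3/51 - 440*x**2/51 - 5*x + 1)/(1 - 1307*x**2/51)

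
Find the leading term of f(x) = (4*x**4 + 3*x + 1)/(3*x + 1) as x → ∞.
4*x**3/3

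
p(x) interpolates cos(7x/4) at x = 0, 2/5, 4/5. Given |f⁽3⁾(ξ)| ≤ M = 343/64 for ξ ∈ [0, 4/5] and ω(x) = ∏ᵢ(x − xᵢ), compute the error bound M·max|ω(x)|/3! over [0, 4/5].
343*sqrt(3)/27000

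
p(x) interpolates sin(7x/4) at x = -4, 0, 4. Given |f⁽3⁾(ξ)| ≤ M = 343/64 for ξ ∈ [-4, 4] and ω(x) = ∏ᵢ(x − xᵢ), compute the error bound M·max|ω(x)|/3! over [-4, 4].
343*sqrt(3)/27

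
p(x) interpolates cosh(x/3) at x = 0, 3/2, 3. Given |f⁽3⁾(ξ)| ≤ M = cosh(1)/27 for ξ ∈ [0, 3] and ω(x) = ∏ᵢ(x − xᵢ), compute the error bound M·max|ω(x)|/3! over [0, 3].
sqrt(3)*cosh(1)/216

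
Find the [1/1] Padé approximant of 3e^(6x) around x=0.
(9*x + 3)/(1 - 3*x)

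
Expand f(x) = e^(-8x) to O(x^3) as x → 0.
1 - 8*x + 32*x**2 + O(x**3)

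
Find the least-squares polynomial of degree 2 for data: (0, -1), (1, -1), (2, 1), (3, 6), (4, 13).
-34/35 + (-19/14)x + (17/14)x²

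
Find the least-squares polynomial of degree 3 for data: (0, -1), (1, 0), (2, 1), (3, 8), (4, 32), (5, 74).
-37/42 + (691/252)x + (-68/21)x² + (41/36)x³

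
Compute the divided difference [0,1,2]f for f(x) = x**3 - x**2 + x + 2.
2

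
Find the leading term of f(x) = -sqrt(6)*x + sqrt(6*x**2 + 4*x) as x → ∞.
sqrt(6)/3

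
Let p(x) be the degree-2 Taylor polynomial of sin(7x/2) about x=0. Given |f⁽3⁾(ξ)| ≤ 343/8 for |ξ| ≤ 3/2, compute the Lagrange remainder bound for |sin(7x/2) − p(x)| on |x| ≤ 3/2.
3087/128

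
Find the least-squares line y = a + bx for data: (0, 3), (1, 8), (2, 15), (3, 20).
a = 14/5, b = 29/5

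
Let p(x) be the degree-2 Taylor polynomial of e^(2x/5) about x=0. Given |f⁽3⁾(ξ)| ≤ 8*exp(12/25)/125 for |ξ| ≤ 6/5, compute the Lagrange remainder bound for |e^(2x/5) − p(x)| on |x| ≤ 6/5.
288*exp(12/25)/15625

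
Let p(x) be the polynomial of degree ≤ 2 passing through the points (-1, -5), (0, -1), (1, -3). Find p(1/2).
-5/4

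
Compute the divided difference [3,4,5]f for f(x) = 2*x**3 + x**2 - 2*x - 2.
25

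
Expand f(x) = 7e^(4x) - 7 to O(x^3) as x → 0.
28*x + 56*x**2 + O(x**3)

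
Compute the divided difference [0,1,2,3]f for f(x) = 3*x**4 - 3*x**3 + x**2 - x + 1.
15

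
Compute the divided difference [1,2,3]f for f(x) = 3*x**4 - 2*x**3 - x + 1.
63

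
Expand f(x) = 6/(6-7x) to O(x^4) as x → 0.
1 + 7*x/6 + 49*x**2/36 + 343*x**3/216 + O(x**4)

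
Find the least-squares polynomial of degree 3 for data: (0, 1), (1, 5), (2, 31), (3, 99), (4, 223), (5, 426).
20/21 + (-64/63)x + (173/84)x² + (109/36)x³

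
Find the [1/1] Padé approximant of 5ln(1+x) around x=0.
5*x/(x/2 + 1)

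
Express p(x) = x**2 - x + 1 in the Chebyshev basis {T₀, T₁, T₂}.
(3/2)T₀ - T₁ + (1/2)T₂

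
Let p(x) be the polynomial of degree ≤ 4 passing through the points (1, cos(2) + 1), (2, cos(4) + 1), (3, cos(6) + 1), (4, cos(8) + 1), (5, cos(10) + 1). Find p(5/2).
15*cos(4)/32 + 3*cos(10)/128 - 5*cos(2)/128 - 5*cos(8)/32 + 45*cos(6)/64 + 1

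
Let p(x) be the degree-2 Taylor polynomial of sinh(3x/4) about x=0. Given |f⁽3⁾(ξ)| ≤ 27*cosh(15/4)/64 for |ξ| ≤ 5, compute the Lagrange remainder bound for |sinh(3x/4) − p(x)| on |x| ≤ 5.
1125*cosh(15/4)/128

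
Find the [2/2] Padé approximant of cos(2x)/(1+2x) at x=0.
(-7*x**2/3 + x/3 + 1)/(x**2/3 + 7*x/3 + 1)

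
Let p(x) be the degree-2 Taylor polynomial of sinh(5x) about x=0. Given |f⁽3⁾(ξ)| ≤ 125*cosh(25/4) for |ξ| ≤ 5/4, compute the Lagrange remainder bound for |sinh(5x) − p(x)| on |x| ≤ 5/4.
15625*cosh(25/4)/384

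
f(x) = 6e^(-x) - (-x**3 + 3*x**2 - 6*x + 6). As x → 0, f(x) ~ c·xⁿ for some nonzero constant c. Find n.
4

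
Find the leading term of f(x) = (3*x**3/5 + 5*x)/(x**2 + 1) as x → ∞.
3*x/5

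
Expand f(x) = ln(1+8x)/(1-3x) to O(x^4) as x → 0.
8*x - 8*x**2 + 440*x**3/3 + O(x**4)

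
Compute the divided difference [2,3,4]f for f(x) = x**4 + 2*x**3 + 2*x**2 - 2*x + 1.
75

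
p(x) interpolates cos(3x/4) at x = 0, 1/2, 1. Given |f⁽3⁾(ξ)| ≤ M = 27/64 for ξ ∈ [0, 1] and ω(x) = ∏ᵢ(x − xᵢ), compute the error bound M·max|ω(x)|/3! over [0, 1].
sqrt(3)/512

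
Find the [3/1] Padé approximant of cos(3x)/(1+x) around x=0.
(27*x**3/8 - 99*x**2/28 - 27*x/28 + 1)/(x/28 + 1)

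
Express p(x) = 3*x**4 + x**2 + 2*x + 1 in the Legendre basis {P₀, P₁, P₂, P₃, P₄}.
(29/15)P₀ + (2)P₁ + (50/21)P₂ + (24/35)P₄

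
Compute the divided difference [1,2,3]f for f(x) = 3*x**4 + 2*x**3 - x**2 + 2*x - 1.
86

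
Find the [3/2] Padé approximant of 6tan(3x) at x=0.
(-54*x**3/5 + 18*x)/(1 - 18*x**2/5)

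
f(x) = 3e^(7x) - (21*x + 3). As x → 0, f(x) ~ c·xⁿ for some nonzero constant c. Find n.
2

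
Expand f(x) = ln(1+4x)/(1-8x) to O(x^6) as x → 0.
4*x + 24*x**2 + 640*x**3/3 + 4928*x**4/3 + 200192*x**5/15 + O(x**6)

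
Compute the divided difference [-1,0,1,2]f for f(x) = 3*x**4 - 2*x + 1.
6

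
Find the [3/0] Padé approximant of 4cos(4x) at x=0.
4 - 32*x**2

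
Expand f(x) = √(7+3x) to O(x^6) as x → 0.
sqrt(7) + 3*sqrt(7)*x/14 - 9*sqrt(7)*x**2/392 + 27*sqrt(7)*x**3/5488 - 405*sqrt(7)*x**4/307328 + 243*sqrt(7)*x**5/614656 + O(x**6)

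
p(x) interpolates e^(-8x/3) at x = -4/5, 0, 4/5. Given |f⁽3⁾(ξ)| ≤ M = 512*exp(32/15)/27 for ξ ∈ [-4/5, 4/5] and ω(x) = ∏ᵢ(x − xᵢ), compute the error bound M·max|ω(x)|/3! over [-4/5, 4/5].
32768*sqrt(3)*exp(32/15)/91125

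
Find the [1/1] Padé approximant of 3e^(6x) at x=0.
(9*x + 3)/(1 - 3*x)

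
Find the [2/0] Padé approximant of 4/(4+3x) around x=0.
9*x**2/16 - 3*x/4 + 1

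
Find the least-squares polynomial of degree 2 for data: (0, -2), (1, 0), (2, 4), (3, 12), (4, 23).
-13/7 + (-3/35)x + (11/7)x²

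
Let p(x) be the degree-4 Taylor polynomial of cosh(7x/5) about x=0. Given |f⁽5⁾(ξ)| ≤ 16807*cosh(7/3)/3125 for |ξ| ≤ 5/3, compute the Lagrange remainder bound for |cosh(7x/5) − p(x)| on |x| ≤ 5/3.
16807*cosh(7/3)/29160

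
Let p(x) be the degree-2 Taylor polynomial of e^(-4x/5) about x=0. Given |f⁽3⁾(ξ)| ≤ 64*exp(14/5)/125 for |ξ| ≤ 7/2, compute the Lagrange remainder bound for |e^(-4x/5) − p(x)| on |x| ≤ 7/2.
1372*exp(14/5)/375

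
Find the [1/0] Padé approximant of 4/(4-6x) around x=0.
3*x/2 + 1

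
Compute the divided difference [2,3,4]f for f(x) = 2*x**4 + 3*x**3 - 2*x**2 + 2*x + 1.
135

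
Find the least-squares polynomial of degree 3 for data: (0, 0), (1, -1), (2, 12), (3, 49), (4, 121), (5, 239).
-5/126 + (-3067/756)x + (181/126)x² + (193/108)x³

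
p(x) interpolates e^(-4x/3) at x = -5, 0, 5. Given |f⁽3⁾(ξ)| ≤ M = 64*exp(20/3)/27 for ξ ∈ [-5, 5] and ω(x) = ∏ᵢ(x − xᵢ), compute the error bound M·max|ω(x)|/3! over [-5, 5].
8000*sqrt(3)*exp(20/3)/729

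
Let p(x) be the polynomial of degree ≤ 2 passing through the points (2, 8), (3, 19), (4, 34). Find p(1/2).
-1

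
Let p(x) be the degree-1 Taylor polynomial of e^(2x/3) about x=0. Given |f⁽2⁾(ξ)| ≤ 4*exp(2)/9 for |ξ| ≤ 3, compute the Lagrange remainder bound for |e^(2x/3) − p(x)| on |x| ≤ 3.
2*exp(2)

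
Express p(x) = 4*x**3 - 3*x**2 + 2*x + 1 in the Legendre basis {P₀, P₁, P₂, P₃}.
(22/5)P₁ + (-2)P₂ + (8/5)P₃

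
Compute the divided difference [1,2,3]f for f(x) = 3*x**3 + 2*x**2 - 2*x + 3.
20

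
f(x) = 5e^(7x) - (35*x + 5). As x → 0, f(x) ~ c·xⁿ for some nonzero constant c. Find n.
2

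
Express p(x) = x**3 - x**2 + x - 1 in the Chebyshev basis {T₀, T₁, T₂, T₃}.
(-3/2)T₀ + (7/4)T₁ + (-1/2)T₂ + (1/4)T₃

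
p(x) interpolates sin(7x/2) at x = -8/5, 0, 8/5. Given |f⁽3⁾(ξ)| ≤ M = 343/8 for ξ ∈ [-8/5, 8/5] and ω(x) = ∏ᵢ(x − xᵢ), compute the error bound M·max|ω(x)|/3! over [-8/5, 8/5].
21952*sqrt(3)/3375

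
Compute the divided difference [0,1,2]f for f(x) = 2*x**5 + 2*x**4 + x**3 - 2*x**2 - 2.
45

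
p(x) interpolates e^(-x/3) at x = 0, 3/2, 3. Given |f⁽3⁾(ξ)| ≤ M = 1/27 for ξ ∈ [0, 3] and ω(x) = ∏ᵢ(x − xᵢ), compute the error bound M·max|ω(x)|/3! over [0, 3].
sqrt(3)/216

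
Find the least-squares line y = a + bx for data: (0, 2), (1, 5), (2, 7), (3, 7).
a = 27/10, b = 17/10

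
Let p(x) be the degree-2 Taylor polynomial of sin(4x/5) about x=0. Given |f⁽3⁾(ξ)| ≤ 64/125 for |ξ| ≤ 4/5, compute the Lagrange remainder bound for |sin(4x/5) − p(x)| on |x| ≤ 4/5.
2048/46875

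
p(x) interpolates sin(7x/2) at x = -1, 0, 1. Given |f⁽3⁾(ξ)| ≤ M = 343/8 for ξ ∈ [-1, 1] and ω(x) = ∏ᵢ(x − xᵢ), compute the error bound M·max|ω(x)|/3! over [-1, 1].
343*sqrt(3)/216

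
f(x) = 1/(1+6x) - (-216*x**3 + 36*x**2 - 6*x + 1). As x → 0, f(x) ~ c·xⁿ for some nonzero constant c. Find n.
4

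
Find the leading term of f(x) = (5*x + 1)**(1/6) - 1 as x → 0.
5*x/6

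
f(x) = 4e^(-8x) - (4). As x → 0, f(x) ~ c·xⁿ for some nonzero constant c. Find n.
1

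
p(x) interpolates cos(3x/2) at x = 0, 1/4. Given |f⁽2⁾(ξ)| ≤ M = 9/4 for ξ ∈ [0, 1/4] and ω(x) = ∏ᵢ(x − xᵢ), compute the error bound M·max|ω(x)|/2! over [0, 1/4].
9/512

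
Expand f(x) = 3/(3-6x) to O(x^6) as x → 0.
1 + 2*x + 4*x**2 + 8*x**3 + 16*x**4 + 32*x**5 + O(x**6)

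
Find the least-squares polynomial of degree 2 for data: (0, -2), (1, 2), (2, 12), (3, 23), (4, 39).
-78/35 + (221/70)x + (25/14)x²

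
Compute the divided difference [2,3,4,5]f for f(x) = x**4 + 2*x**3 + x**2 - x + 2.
16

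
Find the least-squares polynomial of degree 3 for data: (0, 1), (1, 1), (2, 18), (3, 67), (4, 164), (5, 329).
5/6 + (-395/252)x + (-25/42)x² + (101/36)x³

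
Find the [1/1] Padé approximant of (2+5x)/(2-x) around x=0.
(5*x/2 + 1)/(1 - x/2)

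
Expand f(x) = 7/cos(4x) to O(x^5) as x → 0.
7 + 56*x**2 + 1120*x**4/3 + O(x**5)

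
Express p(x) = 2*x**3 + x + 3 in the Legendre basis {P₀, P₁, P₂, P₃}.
(3)P₀ + (11/5)P₁ + (4/5)P₃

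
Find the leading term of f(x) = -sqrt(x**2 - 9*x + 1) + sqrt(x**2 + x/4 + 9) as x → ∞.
37/8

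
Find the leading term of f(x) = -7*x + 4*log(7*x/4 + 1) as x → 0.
-49*x**2/8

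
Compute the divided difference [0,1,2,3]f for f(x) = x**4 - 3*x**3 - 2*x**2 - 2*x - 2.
3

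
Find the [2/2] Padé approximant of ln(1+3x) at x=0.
3*x*(3*x + 2)/(2*(3*x**2/2 + 3*x + 1))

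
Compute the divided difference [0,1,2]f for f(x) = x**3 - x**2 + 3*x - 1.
2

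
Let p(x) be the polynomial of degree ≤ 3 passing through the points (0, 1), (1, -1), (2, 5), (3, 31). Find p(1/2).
-1/4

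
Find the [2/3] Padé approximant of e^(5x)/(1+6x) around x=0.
(2525*x**2/1108 + 710*x/277 + 1)/(38525*x**3/3324 - 14025*x**2/1108 + 987*x/277 + 1)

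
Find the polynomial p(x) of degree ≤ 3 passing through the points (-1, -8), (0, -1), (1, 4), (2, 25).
3*x**3 - x**2 + 3*x - 1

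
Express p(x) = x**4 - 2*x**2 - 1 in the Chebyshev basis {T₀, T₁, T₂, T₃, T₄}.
(-13/8)T₀ + (-1/2)T₂ + (1/8)T₄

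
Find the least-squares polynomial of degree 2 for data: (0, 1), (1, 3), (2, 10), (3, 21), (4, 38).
37/35 + (-18/35)x + (17/7)x²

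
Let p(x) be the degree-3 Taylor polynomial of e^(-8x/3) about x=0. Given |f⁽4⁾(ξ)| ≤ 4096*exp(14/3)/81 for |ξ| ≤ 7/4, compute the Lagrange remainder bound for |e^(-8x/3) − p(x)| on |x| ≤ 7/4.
4802*exp(14/3)/243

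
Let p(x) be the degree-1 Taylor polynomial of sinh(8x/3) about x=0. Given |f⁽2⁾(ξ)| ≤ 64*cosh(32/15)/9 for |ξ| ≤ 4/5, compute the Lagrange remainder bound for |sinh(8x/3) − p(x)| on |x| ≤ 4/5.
512*cosh(32/15)/225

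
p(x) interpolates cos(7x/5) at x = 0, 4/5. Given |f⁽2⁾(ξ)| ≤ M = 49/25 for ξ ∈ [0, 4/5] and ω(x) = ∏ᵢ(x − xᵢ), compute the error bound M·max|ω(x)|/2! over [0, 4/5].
98/625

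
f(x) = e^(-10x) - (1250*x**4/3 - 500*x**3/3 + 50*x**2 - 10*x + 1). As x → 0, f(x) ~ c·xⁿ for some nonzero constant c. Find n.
5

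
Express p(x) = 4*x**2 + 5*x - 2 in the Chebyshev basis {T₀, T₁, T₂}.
(5)T₁ + (2)T₂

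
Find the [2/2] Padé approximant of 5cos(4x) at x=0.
(5 - 100*x**2/3)/(4*x**2/3 + 1)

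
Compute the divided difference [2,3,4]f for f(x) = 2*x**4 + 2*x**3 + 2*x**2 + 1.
130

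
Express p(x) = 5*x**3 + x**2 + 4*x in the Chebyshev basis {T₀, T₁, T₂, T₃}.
(1/2)T₀ + (31/4)T₁ + (1/2)T₂ + (5/4)T₃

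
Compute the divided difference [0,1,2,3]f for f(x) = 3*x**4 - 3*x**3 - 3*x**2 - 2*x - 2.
15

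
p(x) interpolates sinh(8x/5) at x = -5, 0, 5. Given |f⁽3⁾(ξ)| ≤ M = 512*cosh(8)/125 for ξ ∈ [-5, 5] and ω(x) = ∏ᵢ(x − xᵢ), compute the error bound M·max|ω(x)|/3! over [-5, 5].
512*sqrt(3)*cosh(8)/27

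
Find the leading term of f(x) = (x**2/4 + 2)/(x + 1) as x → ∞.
x/4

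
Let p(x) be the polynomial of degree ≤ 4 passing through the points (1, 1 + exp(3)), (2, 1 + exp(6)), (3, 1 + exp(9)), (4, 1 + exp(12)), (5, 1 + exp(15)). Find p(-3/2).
-1365*exp(12)/32 - 2145*exp(6)/32 + 1 + 3003*exp(3)/128 + 5005*exp(9)/64 + 1155*exp(15)/128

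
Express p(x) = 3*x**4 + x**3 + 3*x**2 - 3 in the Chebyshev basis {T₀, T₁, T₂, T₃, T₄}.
(-3/8)T₀ + (3/4)T₁ + (3)T₂ + (1/4)T₃ + (3/8)T₄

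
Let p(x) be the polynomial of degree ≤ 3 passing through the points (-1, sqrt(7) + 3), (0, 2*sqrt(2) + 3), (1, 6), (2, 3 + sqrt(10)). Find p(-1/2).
sqrt(10)/16 + 5*sqrt(7)/16 + 33/16 + 15*sqrt(2)/8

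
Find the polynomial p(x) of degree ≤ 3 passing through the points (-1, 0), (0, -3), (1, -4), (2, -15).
-2*x**3 + x**2 - 3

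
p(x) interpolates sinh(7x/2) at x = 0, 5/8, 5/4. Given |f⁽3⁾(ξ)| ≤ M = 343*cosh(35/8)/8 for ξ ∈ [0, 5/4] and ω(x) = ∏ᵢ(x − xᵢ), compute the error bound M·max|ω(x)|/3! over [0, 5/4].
42875*sqrt(3)*cosh(35/8)/110592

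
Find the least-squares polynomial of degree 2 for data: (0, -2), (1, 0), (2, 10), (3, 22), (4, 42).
-76/35 + (1/7)x + (19/7)x²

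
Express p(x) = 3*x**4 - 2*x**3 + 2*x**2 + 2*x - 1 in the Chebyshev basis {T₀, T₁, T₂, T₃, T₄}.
(9/8)T₀ + (1/2)T₁ + (5/2)T₂ + (-1/2)T₃ + (3/8)T₄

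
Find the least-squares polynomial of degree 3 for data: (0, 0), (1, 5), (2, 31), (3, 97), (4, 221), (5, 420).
1/14 + (-3/28)x + (51/28)x² + (3)x³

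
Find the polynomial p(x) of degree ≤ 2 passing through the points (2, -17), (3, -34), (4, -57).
-3*x**2 - 2*x - 1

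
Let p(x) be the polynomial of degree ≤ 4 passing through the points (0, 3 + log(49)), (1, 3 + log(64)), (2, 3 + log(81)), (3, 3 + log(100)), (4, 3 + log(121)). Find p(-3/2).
3 + log(1872797819754501433162325209838239048686050199724979277482993169*11**(59/64)*3**(13/16)*5**(15/16)*7**(3/64)/6805647338418769269267492148635364229120000000000000000000000000)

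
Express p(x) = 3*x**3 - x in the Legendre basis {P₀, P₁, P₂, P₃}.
(4/5)P₁ + (6/5)P₃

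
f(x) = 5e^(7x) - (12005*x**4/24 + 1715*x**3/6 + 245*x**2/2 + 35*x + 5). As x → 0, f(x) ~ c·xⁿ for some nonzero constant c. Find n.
5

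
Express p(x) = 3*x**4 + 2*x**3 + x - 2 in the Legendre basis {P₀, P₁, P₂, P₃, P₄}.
(-7/5)P₀ + (11/5)P₁ + (12/7)P₂ + (4/5)P₃ + (24/35)P₄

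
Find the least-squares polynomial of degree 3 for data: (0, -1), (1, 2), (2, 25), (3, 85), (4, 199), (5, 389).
-73/63 + (121/378)x + (53/252)x² + (331/108)x³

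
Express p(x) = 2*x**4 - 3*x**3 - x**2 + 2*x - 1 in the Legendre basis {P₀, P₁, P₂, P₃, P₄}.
(-14/15)P₀ + (1/5)P₁ + (10/21)P₂ + (-6/5)P₃ + (16/35)P₄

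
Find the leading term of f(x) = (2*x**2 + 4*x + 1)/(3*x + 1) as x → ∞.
2*x/3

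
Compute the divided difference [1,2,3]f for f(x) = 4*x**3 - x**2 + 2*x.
23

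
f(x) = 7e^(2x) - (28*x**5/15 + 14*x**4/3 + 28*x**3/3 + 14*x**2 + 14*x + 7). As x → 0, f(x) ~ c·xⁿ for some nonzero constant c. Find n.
6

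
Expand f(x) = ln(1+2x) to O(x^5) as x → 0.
2*x - 2*x**2 + 8*x**3/3 - 4*x**4 + O(x**5)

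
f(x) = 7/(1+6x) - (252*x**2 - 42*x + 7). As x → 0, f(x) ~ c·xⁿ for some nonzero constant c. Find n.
3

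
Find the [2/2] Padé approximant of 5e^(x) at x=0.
(5*x**2/12 + 5*x/2 + 5)/(x**2/12 - x/2 + 1)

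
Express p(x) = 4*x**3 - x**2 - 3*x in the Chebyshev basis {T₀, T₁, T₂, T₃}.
(-1/2)T₀ + (-1/2)T₂ + T₃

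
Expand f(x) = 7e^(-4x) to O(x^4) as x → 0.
7 - 28*x + 56*x**2 - 224*x**3/3 + O(x**4)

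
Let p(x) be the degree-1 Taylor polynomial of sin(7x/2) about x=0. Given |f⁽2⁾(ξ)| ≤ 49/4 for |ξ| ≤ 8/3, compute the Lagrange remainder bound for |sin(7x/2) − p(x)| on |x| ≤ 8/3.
392/9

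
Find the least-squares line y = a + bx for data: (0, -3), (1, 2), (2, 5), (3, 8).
a = -12/5, b = 18/5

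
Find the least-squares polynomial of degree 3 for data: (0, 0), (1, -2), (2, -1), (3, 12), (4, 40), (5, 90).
1/9 + (-536/189)x + (-41/63)x² + (26/27)x³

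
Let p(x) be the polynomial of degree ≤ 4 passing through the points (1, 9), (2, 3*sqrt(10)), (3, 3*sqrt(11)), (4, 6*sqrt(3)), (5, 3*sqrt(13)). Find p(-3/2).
-6435*sqrt(10)/32 - 4095*sqrt(3)/16 + 3465*sqrt(13)/128 + 27027/128 + 15015*sqrt(11)/64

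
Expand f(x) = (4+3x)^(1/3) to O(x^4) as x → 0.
2**(2/3) + 2**(2/3)*x/4 - 2**(2/3)*x**2/16 + 5*2**(2/3)*x**3/192 + O(x**4)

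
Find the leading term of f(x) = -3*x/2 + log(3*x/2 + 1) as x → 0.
-9*x**2/8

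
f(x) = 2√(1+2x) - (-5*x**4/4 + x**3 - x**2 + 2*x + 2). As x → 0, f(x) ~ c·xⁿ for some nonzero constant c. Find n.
5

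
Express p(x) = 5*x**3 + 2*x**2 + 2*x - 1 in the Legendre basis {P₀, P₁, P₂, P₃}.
(-1/3)P₀ + (5)P₁ + (4/3)P₂ + (2)P₃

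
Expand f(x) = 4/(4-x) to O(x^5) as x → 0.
1 + x/4 + x**2/16 + x**3/64 + x**4/256 + O(x**5)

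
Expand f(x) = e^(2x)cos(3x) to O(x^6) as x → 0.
1 + 2*x - 5*x**2/2 - 23*x**3/3 - 119*x**4/24 + 61*x**5/60 + O(x**6)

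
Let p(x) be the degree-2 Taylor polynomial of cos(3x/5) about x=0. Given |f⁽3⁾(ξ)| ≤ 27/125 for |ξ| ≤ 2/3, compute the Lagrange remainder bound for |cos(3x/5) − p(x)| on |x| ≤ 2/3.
4/375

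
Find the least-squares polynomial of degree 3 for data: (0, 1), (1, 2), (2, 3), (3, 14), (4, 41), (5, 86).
9/7 + (4/7)x + (-12/7)x² + x³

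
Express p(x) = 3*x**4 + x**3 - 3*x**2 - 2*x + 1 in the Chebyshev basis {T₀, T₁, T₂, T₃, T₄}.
(5/8)T₀ + (-5/4)T₁ + (1/4)T₃ + (3/8)T₄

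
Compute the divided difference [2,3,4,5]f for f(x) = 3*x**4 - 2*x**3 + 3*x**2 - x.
40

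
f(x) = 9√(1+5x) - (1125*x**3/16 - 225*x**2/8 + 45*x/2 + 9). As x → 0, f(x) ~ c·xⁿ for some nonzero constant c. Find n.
4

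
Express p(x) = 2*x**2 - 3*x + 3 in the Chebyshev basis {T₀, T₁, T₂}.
(4)T₀ + (-3)T₁ + T₂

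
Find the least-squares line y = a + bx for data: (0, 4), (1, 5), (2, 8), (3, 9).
a = 19/5, b = 9/5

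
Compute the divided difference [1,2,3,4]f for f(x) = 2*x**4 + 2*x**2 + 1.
20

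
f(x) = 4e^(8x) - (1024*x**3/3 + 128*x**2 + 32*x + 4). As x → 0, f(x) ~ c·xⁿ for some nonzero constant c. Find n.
4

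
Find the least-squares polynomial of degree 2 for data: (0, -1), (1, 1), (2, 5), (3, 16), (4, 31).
-24/35 + (-107/70)x + (33/14)x²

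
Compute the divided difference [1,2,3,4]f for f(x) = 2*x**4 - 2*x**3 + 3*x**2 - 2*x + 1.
18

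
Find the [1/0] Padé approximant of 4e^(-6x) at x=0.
4 - 24*x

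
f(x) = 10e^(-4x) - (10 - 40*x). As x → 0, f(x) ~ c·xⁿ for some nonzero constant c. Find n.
2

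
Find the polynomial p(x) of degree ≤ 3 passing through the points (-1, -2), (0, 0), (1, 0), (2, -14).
-2*x**3 - x**2 + 3*x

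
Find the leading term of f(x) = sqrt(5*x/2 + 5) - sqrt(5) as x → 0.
sqrt(5)*x/4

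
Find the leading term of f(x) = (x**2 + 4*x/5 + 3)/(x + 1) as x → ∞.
x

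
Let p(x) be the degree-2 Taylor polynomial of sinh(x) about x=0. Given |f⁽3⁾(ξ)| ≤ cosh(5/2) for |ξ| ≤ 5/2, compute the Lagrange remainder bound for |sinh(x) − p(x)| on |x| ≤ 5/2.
125*cosh(5/2)/48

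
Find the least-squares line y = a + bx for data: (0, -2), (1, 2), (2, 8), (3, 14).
a = -13/5, b = 27/5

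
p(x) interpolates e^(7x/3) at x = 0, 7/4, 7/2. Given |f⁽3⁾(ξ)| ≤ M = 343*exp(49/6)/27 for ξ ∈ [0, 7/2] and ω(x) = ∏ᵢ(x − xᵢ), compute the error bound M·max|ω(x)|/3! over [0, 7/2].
117649*sqrt(3)*exp(49/6)/46656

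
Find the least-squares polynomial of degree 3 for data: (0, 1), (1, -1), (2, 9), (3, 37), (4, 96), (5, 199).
13/18 + (-187/108)x + (-17/18)x² + (199/108)x³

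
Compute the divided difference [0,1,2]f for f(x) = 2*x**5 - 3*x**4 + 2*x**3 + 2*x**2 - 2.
17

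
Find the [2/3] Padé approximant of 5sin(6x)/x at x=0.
(30 - 126*x**2)/(9*x**2/5 + 1)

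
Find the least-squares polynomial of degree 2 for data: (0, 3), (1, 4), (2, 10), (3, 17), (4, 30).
104/35 + (-31/70)x + (25/14)x²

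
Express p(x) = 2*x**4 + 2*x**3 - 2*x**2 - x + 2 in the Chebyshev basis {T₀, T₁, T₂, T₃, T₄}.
(7/4)T₀ + (1/2)T₁ + (1/2)T₃ + (1/4)T₄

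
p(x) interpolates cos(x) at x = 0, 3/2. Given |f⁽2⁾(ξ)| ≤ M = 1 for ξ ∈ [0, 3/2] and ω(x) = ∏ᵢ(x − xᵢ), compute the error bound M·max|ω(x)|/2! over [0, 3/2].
9/32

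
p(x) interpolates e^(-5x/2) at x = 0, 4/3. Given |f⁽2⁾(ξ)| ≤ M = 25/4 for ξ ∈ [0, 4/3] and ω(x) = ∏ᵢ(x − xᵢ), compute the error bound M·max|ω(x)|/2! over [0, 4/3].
25/18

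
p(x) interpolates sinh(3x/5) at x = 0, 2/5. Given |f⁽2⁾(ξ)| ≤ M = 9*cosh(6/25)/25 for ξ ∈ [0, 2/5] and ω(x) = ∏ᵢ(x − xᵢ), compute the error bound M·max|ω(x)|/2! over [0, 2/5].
9*cosh(6/25)/1250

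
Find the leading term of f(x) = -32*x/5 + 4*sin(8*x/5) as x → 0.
-1024*x**3/375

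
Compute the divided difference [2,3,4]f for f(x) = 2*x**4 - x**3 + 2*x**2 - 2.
103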